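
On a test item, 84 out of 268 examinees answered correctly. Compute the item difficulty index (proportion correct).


Item difficulty p = number correct / total examinees
p = 84 / 268
p = 0.3134

0.3134


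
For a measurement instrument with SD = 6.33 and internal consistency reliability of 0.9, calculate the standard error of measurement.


SEM = SD * sqrt(1 - rxx)
SEM = 6.33 * sqrt(1 - 0.9)
SEM = 6.33 * sqrt(0.1) = 6.33 * 0.316228
SEM = 2.0017

2.0017


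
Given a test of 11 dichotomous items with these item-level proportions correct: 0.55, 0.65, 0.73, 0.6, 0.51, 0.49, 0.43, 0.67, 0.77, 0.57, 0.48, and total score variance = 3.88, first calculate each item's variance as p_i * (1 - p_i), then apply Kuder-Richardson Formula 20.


For each item, compute p_i * q_i:
  Item 1: 0.55 * 0.45 = 0.2475
  Item 2: 0.65 * 0.35 = 0.2275
  Item 3: 0.73 * 0.27 = 0.1971
  Item 4: 0.6 * 0.4 = 0.24
  Item 5: 0.51 * 0.49 = 0.2499
  Item 6: 0.49 * 0.51 = 0.2499
  Item 7: 0.43 * 0.57 = 0.2451
  Item 8: 0.67 * 0.33 = 0.2211
  Item 9: 0.77 * 0.23 = 0.1771
  Item 10: 0.57 * 0.43 = 0.2451
  Item 11: 0.48 * 0.52 = 0.2496
Sum(p_i * q_i) = 0.2475 + 0.2275 + 0.1971 + 0.24 + 0.2499 + 0.2499 + 0.2451 + 0.2211 + 0.1771 + 0.2451 + 0.2496 = 2.5499
KR-20 = (k/(k-1)) * (1 - Sum(p_i*q_i) / Var_total)
= (11/10) * (1 - 2.5499/3.88)
= 1.1 * 0.3428
KR-20 = 0.3771

0.3771


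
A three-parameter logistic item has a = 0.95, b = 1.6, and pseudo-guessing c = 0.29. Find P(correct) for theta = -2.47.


logit = 0.95*(-2.47 - 1.6) = -3.8665
P* = 1/(1 + exp(--3.8665)) = 0.0205
P = 0.29 + (1 - 0.29) * 0.0205
P = 0.3046

0.3046


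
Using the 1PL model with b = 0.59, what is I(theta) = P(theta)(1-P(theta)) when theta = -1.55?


P = 1/(1+exp(-(-1.55-0.59))) = 0.1053
I = P*(1-P) = 0.1053 * 0.8947
I = 0.0942

0.0942


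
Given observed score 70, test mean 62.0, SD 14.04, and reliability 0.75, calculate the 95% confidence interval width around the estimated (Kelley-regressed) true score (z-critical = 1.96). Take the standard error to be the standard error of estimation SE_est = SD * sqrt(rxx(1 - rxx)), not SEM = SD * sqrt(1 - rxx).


True score estimate = 0.75*70 + 0.25*62.0 = 68.0
SE_est = SD * sqrt(rxx * (1 - rxx)) = 14.04 * sqrt(0.75 * 0.25) = 14.04 * sqrt(0.1875) = 6.079498
CI = T_est +/- z * SE_est, so width = 2 * z * SE_est = 2 * 1.96 * 6.079498
Width = 23.8316

23.8316


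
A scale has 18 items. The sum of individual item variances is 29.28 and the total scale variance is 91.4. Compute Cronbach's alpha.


alpha = (k/(k-1)) * (1 - sum(si^2)/s_total^2)
= (18/17) * (1 - 29.28/91.4)
alpha = 0.7196

0.7196


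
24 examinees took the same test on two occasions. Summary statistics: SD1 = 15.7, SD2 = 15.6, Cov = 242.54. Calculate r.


r = cov(X,Y) / (SD_X * SD_Y)
r = 242.54 / (15.7 * 15.6)
r = 242.54 / 244.92
r = 0.9903

0.9903


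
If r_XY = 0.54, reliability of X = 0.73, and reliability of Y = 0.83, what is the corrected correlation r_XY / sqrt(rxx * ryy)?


r_corrected = rxy / sqrt(rxx * ryy)
= 0.54 / sqrt(0.73 * 0.83)
= 0.54 / sqrt(0.6059)
= 0.54 / 0.778396
r_corrected = 0.6937

0.6937


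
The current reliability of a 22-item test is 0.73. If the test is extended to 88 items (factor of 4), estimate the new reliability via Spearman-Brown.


r_new = (n * rxx) / (1 + (n-1) * rxx)
r_new = (4 * 0.73) / (1 + 3 * 0.73)
r_new = 2.92 / 3.19
r_new = 0.9154

0.9154


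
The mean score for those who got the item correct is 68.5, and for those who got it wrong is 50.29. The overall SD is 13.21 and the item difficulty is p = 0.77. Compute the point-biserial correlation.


q = 1 - p = 0.23
rpb = ((M1 - M0) / SD) * sqrt(p * q)
rpb = ((68.5 - 50.29) / 13.21) * sqrt(0.77 * 0.23)
rpb = 0.5801

0.5801


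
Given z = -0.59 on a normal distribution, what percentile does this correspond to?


CDF(z) = 0.5 * (1 + erf(z/sqrt(2)))
erf(-0.4172) = -0.4448
CDF = 0.2776
Percentile rank = 0.2776 * 100 = 27.76

27.76


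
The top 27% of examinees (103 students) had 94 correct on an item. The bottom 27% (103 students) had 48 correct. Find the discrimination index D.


p_upper = 94/103 = 0.9126
p_lower = 48/103 = 0.466
D = 0.9126 - 0.466 = 0.4466

0.4466


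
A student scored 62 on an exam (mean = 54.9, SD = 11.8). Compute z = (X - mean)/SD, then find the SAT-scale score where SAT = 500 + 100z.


z = (X - mean) / SD = (62 - 54.9) / 11.8
z = 7.1 / 11.8
z = 0.6017
SAT-scale = SAT = 500 + 100z
Carry z at full precision (z = 7.1 / 11.8) into the conversion:
SAT-scale = 500 + 100 * (7.1 / 11.8) = 500 + 710 / 11.8
SAT-scale = 500 + 60.1695
SAT-scale = 560.1695

560.1695


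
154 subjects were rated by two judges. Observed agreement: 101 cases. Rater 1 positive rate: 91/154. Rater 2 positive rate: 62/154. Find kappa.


P_o = 101/154 = 0.655844
P_e = (91*62 + 63*92) / 23716 = 0.48229
kappa = (P_o - P_e) / (1 - P_e)
kappa = (0.655844 - 0.48229) / (1 - 0.48229)
kappa = 0.3352

0.3352


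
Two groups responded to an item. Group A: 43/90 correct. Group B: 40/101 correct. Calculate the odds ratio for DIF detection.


Odds_A = 43/47 = 0.9149
Odds_B = 40/61 = 0.6557
OR = Odds_A / Odds_B = 0.9149 / 0.6557
Exactly, OR = (43 * 61) / (47 * 40) = 2623 / 1880
OR = 1.3952

1.3952


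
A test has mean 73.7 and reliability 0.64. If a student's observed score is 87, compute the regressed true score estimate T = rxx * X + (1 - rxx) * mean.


T_est = rxx * X + (1 - rxx) * mean
T_est = 0.64 * 87 + 0.36 * 73.7
T_est = 55.68 + 26.532
T_est = 82.212

82.212


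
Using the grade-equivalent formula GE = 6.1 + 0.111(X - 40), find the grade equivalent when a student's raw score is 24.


raw - median = 24 - 40 = -16
slope * diff = 0.111 * -16 = -1.776
GE = 6.1 + -1.776
GE = 4.324

4.324


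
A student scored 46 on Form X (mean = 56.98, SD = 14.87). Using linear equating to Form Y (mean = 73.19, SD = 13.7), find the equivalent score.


slope = SD_Y / SD_X = 13.7 / 14.87 ~ 0.9213
intercept = mean_Y - slope * mean_X = 73.19 - (13.7 / 14.87) * 56.98 ~ 20.6933
Y = slope * X + intercept. To avoid rounding drift from the rounded slope/intercept, evaluate the equivalent form Y = mean_Y + SD_Y * (X - mean_X) / SD_X at full precision:
Y = 73.19 + 13.7 * (46 - 56.98) / 14.87
Y = 73.19 - 13.7 * 10.98 / 14.87
Y = 73.19 - 150.426 / 14.87
Y = 73.19 - 10.1161
Y = 63.0739

63.0739


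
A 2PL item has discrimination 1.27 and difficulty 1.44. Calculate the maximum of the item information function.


For 2PL, max info at theta = b = 1.44
I_max = a^2 / 4 = 1.27^2 / 4
= 1.6129 / 4
I_max = 0.4032

0.4032


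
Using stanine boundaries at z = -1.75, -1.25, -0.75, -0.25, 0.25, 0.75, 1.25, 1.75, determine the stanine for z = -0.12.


Stanine boundaries: [-1.75, -1.25, -0.75, -0.25, 0.25, 0.75, 1.25, 1.75]
z = -0.12
Check each boundary:
  z >= -1.75 -> could be stanine 2
  z >= -1.25 -> could be stanine 3
  z >= -0.75 -> could be stanine 4
  z >= -0.25 -> could be stanine 5
  z < 0.25
  z < 0.75
  z < 1.25
  z < 1.75
Highest qualifying boundary gives stanine = 5

5


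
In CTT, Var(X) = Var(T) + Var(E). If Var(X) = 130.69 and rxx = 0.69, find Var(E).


var_true = rxx * var_obs = 0.69 * 130.69 = 90.1761
var_error = var_obs - var_true
var_error = 130.69 - 90.1761
var_error = 40.5139

40.5139


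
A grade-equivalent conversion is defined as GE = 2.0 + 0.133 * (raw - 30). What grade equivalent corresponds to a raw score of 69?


raw - median = 69 - 30 = 39
slope * diff = 0.133 * 39 = 5.187
GE = 2.0 + 5.187
GE = 7.187

7.187


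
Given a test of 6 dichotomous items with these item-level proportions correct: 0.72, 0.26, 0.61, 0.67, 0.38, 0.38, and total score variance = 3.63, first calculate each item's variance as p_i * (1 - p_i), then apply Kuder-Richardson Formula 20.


For each item, compute p_i * q_i:
  Item 1: 0.72 * 0.28 = 0.2016
  Item 2: 0.26 * 0.74 = 0.1924
  Item 3: 0.61 * 0.39 = 0.2379
  Item 4: 0.67 * 0.33 = 0.2211
  Item 5: 0.38 * 0.62 = 0.2356
  Item 6: 0.38 * 0.62 = 0.2356
Sum(p_i * q_i) = 0.2016 + 0.1924 + 0.2379 + 0.2211 + 0.2356 + 0.2356 = 1.3242
KR-20 = (k/(k-1)) * (1 - Sum(p_i*q_i) / Var_total)
= (6/5) * (1 - 1.3242/3.63)
= 1.2 * 0.6352
KR-20 = 0.7622

0.7622


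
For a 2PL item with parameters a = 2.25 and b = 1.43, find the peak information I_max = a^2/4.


For 2PL, max info at theta = b = 1.43
I_max = a^2 / 4 = 2.25^2 / 4
= 5.0625 / 4
I_max = 1.2656

1.2656


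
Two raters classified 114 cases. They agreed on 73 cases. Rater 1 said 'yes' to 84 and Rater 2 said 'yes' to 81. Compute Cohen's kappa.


P_o = 73/114 = 0.640351
P_e = (84*81 + 30*33) / 12996 = 0.599723
kappa = (P_o - P_e) / (1 - P_e)
kappa = (0.640351 - 0.599723) / (1 - 0.599723)
kappa = 0.1015

0.1015


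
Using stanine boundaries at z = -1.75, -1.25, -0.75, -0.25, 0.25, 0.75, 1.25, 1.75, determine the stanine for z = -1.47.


Stanine boundaries: [-1.75, -1.25, -0.75, -0.25, 0.25, 0.75, 1.25, 1.75]
z = -1.47
Check each boundary:
  z >= -1.75 -> could be stanine 2
  z < -1.25
  z < -0.75
  z < -0.25
  z < 0.25
  z < 0.75
  z < 1.25
  z < 1.75
Highest qualifying boundary gives stanine = 2

2


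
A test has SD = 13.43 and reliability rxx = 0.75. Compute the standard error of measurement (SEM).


SEM = SD * sqrt(1 - rxx)
SEM = 13.43 * sqrt(1 - 0.75)
SEM = 13.43 * sqrt(0.25) = 13.43 * 0.5
SEM = 6.715

6.715


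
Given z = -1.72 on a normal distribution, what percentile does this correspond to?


CDF(z) = 0.5 * (1 + erf(z/sqrt(2)))
erf(-1.2162) = -0.9146
CDF = 0.0427
Percentile rank = 0.0427 * 100 = 4.27

4.27


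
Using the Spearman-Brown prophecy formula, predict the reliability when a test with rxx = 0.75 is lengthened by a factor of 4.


r_new = (n * rxx) / (1 + (n-1) * rxx)
r_new = (4 * 0.75) / (1 + 3 * 0.75)
r_new = 3.0 / 3.25
r_new = 0.9231

0.9231


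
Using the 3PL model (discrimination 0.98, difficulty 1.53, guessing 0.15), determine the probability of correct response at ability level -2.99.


logit = 0.98*(-2.99 - 1.53) = -4.4296
P* = 1/(1 + exp(--4.4296)) = 0.0118
P = 0.15 + (1 - 0.15) * 0.0118
P = 0.16

0.16


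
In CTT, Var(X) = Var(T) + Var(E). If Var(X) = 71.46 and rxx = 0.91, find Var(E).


var_true = rxx * var_obs = 0.91 * 71.46 = 65.0286
var_error = var_obs - var_true
var_error = 71.46 - 65.0286
var_error = 6.4314

6.4314


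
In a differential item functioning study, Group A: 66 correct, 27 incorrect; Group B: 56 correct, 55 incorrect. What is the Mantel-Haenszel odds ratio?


Odds_A = 66/27 = 2.4444
Odds_B = 56/55 = 1.0182
OR = Odds_A / Odds_B = 2.4444 / 1.0182
Exactly, OR = (66 * 55) / (27 * 56) = 3630 / 1512
OR = 2.4008

2.4008


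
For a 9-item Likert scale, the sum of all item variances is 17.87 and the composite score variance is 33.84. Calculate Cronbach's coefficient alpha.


alpha = (k/(k-1)) * (1 - sum(si^2)/s_total^2)
= (9/8) * (1 - 17.87/33.84)
alpha = 0.5309

0.5309


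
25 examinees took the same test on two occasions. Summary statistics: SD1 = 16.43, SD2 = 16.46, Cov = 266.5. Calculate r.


r = cov(X,Y) / (SD_X * SD_Y)
r = 266.5 / (16.43 * 16.46)
r = 266.5 / 270.4378
r = 0.9854

0.9854


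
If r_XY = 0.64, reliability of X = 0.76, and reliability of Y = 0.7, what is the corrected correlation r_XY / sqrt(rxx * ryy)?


r_corrected = rxy / sqrt(rxx * ryy)
= 0.64 / sqrt(0.76 * 0.7)
= 0.64 / sqrt(0.532)
= 0.64 / 0.729383
r_corrected = 0.8775

0.8775


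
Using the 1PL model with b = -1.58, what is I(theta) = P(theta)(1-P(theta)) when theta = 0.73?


P = 1/(1+exp(-(0.73--1.58))) = 0.9097
I = P*(1-P) = 0.9097 * 0.0903
I = 0.0821

0.0821


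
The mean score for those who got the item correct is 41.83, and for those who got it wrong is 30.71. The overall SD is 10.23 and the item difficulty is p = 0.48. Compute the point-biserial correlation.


q = 1 - p = 0.52
rpb = ((M1 - M0) / SD) * sqrt(p * q)
rpb = ((41.83 - 30.71) / 10.23) * sqrt(0.48 * 0.52)
rpb = 0.5431

0.5431


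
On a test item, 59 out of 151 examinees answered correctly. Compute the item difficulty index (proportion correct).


Item difficulty p = number correct / total examinees
p = 59 / 151
p = 0.3907

0.3907


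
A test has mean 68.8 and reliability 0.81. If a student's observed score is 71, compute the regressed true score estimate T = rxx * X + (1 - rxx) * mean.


T_est = rxx * X + (1 - rxx) * mean
T_est = 0.81 * 71 + 0.19 * 68.8
T_est = 57.51 + 13.072
T_est = 70.582

70.582


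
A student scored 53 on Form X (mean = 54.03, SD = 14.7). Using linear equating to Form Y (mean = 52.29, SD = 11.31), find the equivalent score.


slope = SD_Y / SD_X = 11.31 / 14.7 ~ 0.7694
intercept = mean_Y - slope * mean_X = 52.29 - (11.31 / 14.7) * 54.03 ~ 10.72
Y = slope * X + intercept. To avoid rounding drift from the rounded slope/intercept, evaluate the equivalent form Y = mean_Y + SD_Y * (X - mean_X) / SD_X at full precision:
Y = 52.29 + 11.31 * (53 - 54.03) / 14.7
Y = 52.29 - 11.31 * 1.03 / 14.7
Y = 52.29 - 11.6493 / 14.7
Y = 52.29 - 0.7925
Y = 51.4975

51.4975


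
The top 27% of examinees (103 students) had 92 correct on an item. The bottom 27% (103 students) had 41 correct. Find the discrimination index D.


p_upper = 92/103 = 0.8932
p_lower = 41/103 = 0.3981
D = 0.8932 - 0.3981 = 0.4951

0.4951


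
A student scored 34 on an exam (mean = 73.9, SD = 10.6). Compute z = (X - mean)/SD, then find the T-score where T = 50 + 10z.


z = (X - mean) / SD = (34 - 73.9) / 10.6
z = -39.9 / 10.6
z = -3.7642
T-score = T = 50 + 10z
Carry z at full precision (z = -39.9 / 10.6) into the conversion:
T-score = 50 + 10 * (-39.9 / 10.6) = 50 + -399 / 10.6
T-score = 50 + -37.6415
T-score = 12.3585

12.3585


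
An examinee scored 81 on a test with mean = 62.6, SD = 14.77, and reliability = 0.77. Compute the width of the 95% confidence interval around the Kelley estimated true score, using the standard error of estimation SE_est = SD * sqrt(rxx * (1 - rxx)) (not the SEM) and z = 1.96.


True score estimate = 0.77*81 + 0.23*62.6 = 76.768
SE_est = SD * sqrt(rxx * (1 - rxx)) = 14.77 * sqrt(0.77 * 0.23) = 14.77 * sqrt(0.1771) = 6.215696
CI = T_est +/- z * SE_est, so width = 2 * z * SE_est = 2 * 1.96 * 6.215696
Width = 24.3655

24.3655


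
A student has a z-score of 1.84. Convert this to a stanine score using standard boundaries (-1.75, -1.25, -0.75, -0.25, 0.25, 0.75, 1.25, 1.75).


Stanine boundaries: [-1.75, -1.25, -0.75, -0.25, 0.25, 0.75, 1.25, 1.75]
z = 1.84
Check each boundary:
  z >= -1.75 -> could be stanine 2
  z >= -1.25 -> could be stanine 3
  z >= -0.75 -> could be stanine 4
  z >= -0.25 -> could be stanine 5
  z >= 0.25 -> could be stanine 6
  z >= 0.75 -> could be stanine 7
  z >= 1.25 -> could be stanine 8
  z >= 1.75 -> could be stanine 9
Highest qualifying boundary gives stanine = 9

9


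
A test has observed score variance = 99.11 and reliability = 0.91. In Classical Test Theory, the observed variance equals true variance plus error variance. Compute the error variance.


var_true = rxx * var_obs = 0.91 * 99.11 = 90.1901
var_error = var_obs - var_true
var_error = 99.11 - 90.1901
var_error = 8.9199

8.9199


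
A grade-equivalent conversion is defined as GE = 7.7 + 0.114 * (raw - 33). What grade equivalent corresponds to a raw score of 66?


raw - median = 66 - 33 = 33
slope * diff = 0.114 * 33 = 3.762
GE = 7.7 + 3.762
GE = 11.462

11.462


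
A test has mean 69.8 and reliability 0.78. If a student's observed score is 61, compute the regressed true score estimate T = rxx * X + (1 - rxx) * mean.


T_est = rxx * X + (1 - rxx) * mean
T_est = 0.78 * 61 + 0.22 * 69.8
T_est = 47.58 + 15.356
T_est = 62.936

62.936


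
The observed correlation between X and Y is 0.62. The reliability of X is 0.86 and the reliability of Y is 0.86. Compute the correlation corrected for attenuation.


r_corrected = rxy / sqrt(rxx * ryy)
= 0.62 / sqrt(0.86 * 0.86)
= 0.62 / sqrt(0.7396)
= 0.62 / 0.86
r_corrected = 0.7209

0.7209


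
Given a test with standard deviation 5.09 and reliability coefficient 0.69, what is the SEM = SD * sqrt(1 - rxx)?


SEM = SD * sqrt(1 - rxx)
SEM = 5.09 * sqrt(1 - 0.69)
SEM = 5.09 * sqrt(0.31) = 5.09 * 0.556776
SEM = 2.834

2.834


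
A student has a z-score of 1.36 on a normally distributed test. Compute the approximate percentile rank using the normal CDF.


CDF(z) = 0.5 * (1 + erf(z/sqrt(2)))
erf(0.9617) = 0.8262
CDF = 0.9131
Percentile rank = 0.9131 * 100 = 91.31

91.31


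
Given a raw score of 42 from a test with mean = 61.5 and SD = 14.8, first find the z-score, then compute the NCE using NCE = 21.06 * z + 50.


z = (X - mean) / SD = (42 - 61.5) / 14.8
z = -19.5 / 14.8
z = -1.3176
NCE = NCE = 21.06z + 50
Carry z at full precision (z = -19.5 / 14.8) into the conversion:
NCE = 21.06 * (-19.5 / 14.8) + 50 = -410.67 / 14.8 + 50
NCE = -27.748 + 50
NCE = 22.252

22.252


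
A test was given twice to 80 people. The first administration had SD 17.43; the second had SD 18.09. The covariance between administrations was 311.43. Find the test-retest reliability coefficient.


r = cov(X,Y) / (SD_X * SD_Y)
r = 311.43 / (17.43 * 18.09)
r = 311.43 / 315.3087
r = 0.9877

0.9877


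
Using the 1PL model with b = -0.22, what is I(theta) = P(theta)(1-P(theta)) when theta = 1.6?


P = 1/(1+exp(-(1.6--0.22))) = 0.8606
I = P*(1-P) = 0.8606 * 0.1394
I = 0.12

0.12


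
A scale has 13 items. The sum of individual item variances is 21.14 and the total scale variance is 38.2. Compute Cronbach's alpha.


alpha = (k/(k-1)) * (1 - sum(si^2)/s_total^2)
= (13/12) * (1 - 21.14/38.2)
alpha = 0.4838

0.4838


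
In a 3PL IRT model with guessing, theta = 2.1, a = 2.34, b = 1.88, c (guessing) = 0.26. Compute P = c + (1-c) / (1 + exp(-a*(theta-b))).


logit = 2.34*(2.1 - 1.88) = 0.5148
P* = 1/(1 + exp(-0.5148)) = 0.6259
P = 0.26 + (1 - 0.26) * 0.6259
P = 0.7232

0.7232


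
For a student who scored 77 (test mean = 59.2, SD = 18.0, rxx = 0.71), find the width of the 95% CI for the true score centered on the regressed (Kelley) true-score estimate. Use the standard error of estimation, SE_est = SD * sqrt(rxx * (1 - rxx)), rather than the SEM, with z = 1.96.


True score estimate = 0.71*77 + 0.29*59.2 = 71.838
SE_est = SD * sqrt(rxx * (1 - rxx)) = 18.0 * sqrt(0.71 * 0.29) = 18.0 * sqrt(0.2059) = 8.167717
CI = T_est +/- z * SE_est, so width = 2 * z * SE_est = 2 * 1.96 * 8.167717
Width = 32.0175

32.0175


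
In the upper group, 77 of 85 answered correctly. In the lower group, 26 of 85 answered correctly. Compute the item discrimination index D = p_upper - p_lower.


p_upper = 77/85 = 0.9059
p_lower = 26/85 = 0.3059
D = 0.9059 - 0.3059 = 0.6

0.6


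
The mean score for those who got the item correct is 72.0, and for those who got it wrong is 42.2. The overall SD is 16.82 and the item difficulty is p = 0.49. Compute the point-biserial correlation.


q = 1 - p = 0.51
rpb = ((M1 - M0) / SD) * sqrt(p * q)
rpb = ((72.0 - 42.2) / 16.82) * sqrt(0.49 * 0.51)
rpb = 0.8857

0.8857


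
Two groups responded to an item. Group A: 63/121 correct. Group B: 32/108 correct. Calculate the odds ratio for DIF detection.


Odds_A = 63/58 = 1.0862
Odds_B = 32/76 = 0.4211
OR = Odds_A / Odds_B = 1.0862 / 0.4211
Exactly, OR = (63 * 76) / (58 * 32) = 4788 / 1856
OR = 2.5797

2.5797


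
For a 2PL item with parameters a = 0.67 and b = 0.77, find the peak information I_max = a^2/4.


For 2PL, max info at theta = b = 0.77
I_max = a^2 / 4 = 0.67^2 / 4
= 0.4489 / 4
I_max = 0.1122

0.1122


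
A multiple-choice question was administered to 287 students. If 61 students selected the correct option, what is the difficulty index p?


Item difficulty p = number correct / total examinees
p = 61 / 287
p = 0.2125

0.2125


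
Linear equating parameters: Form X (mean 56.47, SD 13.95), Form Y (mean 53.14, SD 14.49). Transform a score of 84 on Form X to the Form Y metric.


slope = SD_Y / SD_X = 14.49 / 13.95 ~ 1.0387
intercept = mean_Y - slope * mean_X = 53.14 - (14.49 / 13.95) * 56.47 ~ -5.5159
Y = slope * X + intercept. To avoid rounding drift from the rounded slope/intercept, evaluate the equivalent form Y = mean_Y + SD_Y * (X - mean_X) / SD_X at full precision:
Y = 53.14 + 14.49 * (84 - 56.47) / 13.95
Y = 53.14 + 14.49 * 27.53 / 13.95
Y = 53.14 + 398.9097 / 13.95
Y = 53.14 + 28.5957
Y = 81.7357

81.7357


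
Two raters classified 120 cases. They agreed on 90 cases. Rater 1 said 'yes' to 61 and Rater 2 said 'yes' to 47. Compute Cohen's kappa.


P_o = 90/120 = 0.75
P_e = (61*47 + 59*73) / 14400 = 0.498194
kappa = (P_o - P_e) / (1 - P_e)
kappa = (0.75 - 0.498194) / (1 - 0.498194)
kappa = 0.5018

0.5018


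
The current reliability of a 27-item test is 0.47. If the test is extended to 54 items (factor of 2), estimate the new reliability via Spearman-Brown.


r_new = (n * rxx) / (1 + (n-1) * rxx)
r_new = (2 * 0.47) / (1 + 1 * 0.47)
r_new = 0.94 / 1.47
r_new = 0.6395

0.6395


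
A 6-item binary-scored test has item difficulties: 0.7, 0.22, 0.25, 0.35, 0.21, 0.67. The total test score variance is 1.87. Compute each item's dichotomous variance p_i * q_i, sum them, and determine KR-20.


For each item, compute p_i * q_i:
  Item 1: 0.7 * 0.3 = 0.21
  Item 2: 0.22 * 0.78 = 0.1716
  Item 3: 0.25 * 0.75 = 0.1875
  Item 4: 0.35 * 0.65 = 0.2275
  Item 5: 0.21 * 0.79 = 0.1659
  Item 6: 0.67 * 0.33 = 0.2211
Sum(p_i * q_i) = 0.21 + 0.1716 + 0.1875 + 0.2275 + 0.1659 + 0.2211 = 1.1836
KR-20 = (k/(k-1)) * (1 - Sum(p_i*q_i) / Var_total)
= (6/5) * (1 - 1.1836/1.87)
= 1.2 * 0.3671
KR-20 = 0.4405

0.4405


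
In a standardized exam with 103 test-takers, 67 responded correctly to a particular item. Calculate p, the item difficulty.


Item difficulty p = number correct / total examinees
p = 67 / 103
p = 0.6505

0.6505


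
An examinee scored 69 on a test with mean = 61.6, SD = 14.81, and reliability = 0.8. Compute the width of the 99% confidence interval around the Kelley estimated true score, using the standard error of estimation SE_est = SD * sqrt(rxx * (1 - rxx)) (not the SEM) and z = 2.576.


True score estimate = 0.8*69 + 0.2*61.6 = 67.52
SE_est = SD * sqrt(rxx * (1 - rxx)) = 14.81 * sqrt(0.8 * 0.2) = 14.81 * sqrt(0.16) = 5.924
CI = T_est +/- z * SE_est, so width = 2 * z * SE_est = 2 * 2.576 * 5.924
Width = 30.5204

30.5204


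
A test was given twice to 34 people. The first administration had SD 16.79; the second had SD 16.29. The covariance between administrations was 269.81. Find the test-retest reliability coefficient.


r = cov(X,Y) / (SD_X * SD_Y)
r = 269.81 / (16.79 * 16.29)
r = 269.81 / 273.5091
r = 0.9865

0.9865


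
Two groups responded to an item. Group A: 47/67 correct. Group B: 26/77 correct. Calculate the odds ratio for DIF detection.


Odds_A = 47/20 = 2.35
Odds_B = 26/51 = 0.5098
OR = Odds_A / Odds_B = 2.35 / 0.5098
Exactly, OR = (47 * 51) / (20 * 26) = 2397 / 520
OR = 4.6096

4.6096


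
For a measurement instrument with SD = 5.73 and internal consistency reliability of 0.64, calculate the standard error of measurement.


SEM = SD * sqrt(1 - rxx)
SEM = 5.73 * sqrt(1 - 0.64)
SEM = 5.73 * sqrt(0.36) = 5.73 * 0.6
SEM = 3.438

3.438


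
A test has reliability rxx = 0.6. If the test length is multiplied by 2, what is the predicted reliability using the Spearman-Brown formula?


r_new = (n * rxx) / (1 + (n-1) * rxx)
r_new = (2 * 0.6) / (1 + 1 * 0.6)
r_new = 1.2 / 1.6
r_new = 0.75

0.75


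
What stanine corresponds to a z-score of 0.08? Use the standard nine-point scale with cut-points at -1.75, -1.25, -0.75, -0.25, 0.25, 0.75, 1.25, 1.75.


Stanine boundaries: [-1.75, -1.25, -0.75, -0.25, 0.25, 0.75, 1.25, 1.75]
z = 0.08
Check each boundary:
  z >= -1.75 -> could be stanine 2
  z >= -1.25 -> could be stanine 3
  z >= -0.75 -> could be stanine 4
  z >= -0.25 -> could be stanine 5
  z < 0.25
  z < 0.75
  z < 1.25
  z < 1.75
Highest qualifying boundary gives stanine = 5

5


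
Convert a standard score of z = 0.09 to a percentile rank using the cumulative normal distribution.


CDF(z) = 0.5 * (1 + erf(z/sqrt(2)))
erf(0.0636) = 0.0717
CDF = 0.5359
Percentile rank = 0.5359 * 100 = 53.59

53.59


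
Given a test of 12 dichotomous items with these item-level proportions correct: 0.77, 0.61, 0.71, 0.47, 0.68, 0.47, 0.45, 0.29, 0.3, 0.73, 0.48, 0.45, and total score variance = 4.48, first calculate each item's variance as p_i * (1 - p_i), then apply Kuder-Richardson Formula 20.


For each item, compute p_i * q_i:
  Item 1: 0.77 * 0.23 = 0.1771
  Item 2: 0.61 * 0.39 = 0.2379
  Item 3: 0.71 * 0.29 = 0.2059
  Item 4: 0.47 * 0.53 = 0.2491
  Item 5: 0.68 * 0.32 = 0.2176
  Item 6: 0.47 * 0.53 = 0.2491
  Item 7: 0.45 * 0.55 = 0.2475
  Item 8: 0.29 * 0.71 = 0.2059
  Item 9: 0.3 * 0.7 = 0.21
  Item 10: 0.73 * 0.27 = 0.1971
  Item 11: 0.48 * 0.52 = 0.2496
  Item 12: 0.45 * 0.55 = 0.2475
Sum(p_i * q_i) = 0.1771 + 0.2379 + 0.2059 + 0.2491 + 0.2176 + 0.2491 + 0.2475 + 0.2059 + 0.21 + 0.1971 + 0.2496 + 0.2475 = 2.6943
KR-20 = (k/(k-1)) * (1 - Sum(p_i*q_i) / Var_total)
= (12/11) * (1 - 2.6943/4.48)
= 1.0909 * 0.3986
KR-20 = 0.4348

0.4348


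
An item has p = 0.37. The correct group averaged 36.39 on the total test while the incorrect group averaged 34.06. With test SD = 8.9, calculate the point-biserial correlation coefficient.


q = 1 - p = 0.63
rpb = ((M1 - M0) / SD) * sqrt(p * q)
rpb = ((36.39 - 34.06) / 8.9) * sqrt(0.37 * 0.63)
rpb = 0.1264

0.1264


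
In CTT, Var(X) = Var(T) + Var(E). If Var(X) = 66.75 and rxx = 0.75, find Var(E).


var_true = rxx * var_obs = 0.75 * 66.75 = 50.0625
var_error = var_obs - var_true
var_error = 66.75 - 50.0625
var_error = 16.6875

16.6875


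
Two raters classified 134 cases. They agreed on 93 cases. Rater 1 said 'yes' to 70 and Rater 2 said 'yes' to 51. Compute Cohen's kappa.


P_o = 93/134 = 0.69403
P_e = (70*51 + 64*83) / 17956 = 0.494654
kappa = (P_o - P_e) / (1 - P_e)
kappa = (0.69403 - 0.494654) / (1 - 0.494654)
kappa = 0.3945

0.3945


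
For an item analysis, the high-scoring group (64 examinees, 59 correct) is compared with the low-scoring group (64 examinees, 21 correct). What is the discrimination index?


p_upper = 59/64 = 0.9219
p_lower = 21/64 = 0.3281
D = 0.9219 - 0.3281 = 0.5938

0.5938


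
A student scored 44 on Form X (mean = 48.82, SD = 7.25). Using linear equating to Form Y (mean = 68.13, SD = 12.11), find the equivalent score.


slope = SD_Y / SD_X = 12.11 / 7.25 ~ 1.6703
intercept = mean_Y - slope * mean_X = 68.13 - (12.11 / 7.25) * 48.82 ~ -13.4162
Y = slope * X + intercept. To avoid rounding drift from the rounded slope/intercept, evaluate the equivalent form Y = mean_Y + SD_Y * (X - mean_X) / SD_X at full precision:
Y = 68.13 + 12.11 * (44 - 48.82) / 7.25
Y = 68.13 - 12.11 * 4.82 / 7.25
Y = 68.13 - 58.3702 / 7.25
Y = 68.13 - 8.0511
Y = 60.0789

60.0789


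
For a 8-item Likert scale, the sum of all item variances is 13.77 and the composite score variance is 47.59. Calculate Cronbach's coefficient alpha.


alpha = (k/(k-1)) * (1 - sum(si^2)/s_total^2)
= (8/7) * (1 - 13.77/47.59)
alpha = 0.8122

0.8122


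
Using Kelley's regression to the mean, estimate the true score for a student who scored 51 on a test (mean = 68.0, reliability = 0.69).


T_est = rxx * X + (1 - rxx) * mean
T_est = 0.69 * 51 + 0.31 * 68.0
T_est = 35.19 + 21.08
T_est = 56.27

56.27


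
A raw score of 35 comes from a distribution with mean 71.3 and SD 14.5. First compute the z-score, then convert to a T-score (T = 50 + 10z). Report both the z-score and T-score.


z = (X - mean) / SD = (35 - 71.3) / 14.5
z = -36.3 / 14.5
z = -2.5034
T-score = T = 50 + 10z
Carry z at full precision (z = -36.3 / 14.5) into the conversion:
T-score = 50 + 10 * (-36.3 / 14.5) = 50 + -363 / 14.5
T-score = 50 + -25.0345
T-score = 24.9655

24.9655


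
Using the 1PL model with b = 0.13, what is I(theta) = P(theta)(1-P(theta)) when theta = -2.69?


P = 1/(1+exp(-(-2.69-0.13))) = 0.0563
I = P*(1-P) = 0.0563 * 0.9437
I = 0.0531

0.0531


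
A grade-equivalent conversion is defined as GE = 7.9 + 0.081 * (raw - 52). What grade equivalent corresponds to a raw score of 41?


raw - median = 41 - 52 = -11
slope * diff = 0.081 * -11 = -0.891
GE = 7.9 + -0.891
GE = 7.009

7.009


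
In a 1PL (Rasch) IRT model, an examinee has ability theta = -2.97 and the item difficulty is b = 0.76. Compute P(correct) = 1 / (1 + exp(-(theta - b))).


theta - b = -2.97 - 0.76 = -3.73
exp(-(theta - b)) = exp(3.73) = 41.6791
P = 1 / (1 + 41.6791)
P = 0.0234

0.0234


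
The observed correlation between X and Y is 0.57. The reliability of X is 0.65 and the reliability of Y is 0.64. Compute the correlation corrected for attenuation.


r_corrected = rxy / sqrt(rxx * ryy)
= 0.57 / sqrt(0.65 * 0.64)
= 0.57 / sqrt(0.416)
= 0.57 / 0.644981
r_corrected = 0.8837

0.8837


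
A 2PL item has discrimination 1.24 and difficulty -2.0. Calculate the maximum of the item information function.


For 2PL, max info at theta = b = -2.0
I_max = a^2 / 4 = 1.24^2 / 4
= 1.5376 / 4
I_max = 0.3844

0.3844


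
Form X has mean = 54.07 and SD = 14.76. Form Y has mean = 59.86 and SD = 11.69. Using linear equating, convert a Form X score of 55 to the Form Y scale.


slope = SD_Y / SD_X = 11.69 / 14.76 ~ 0.792
intercept = mean_Y - slope * mean_X = 59.86 - (11.69 / 14.76) * 54.07 ~ 17.0363
Y = slope * X + intercept. To avoid rounding drift from the rounded slope/intercept, evaluate the equivalent form Y = mean_Y + SD_Y * (X - mean_X) / SD_X at full precision:
Y = 59.86 + 11.69 * (55 - 54.07) / 14.76
Y = 59.86 + 11.69 * 0.93 / 14.76
Y = 59.86 + 10.8717 / 14.76
Y = 59.86 + 0.7366
Y = 60.5966

60.5966


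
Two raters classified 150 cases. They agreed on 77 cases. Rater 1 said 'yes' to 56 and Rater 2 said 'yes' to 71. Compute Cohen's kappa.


P_o = 77/150 = 0.513333
P_e = (56*71 + 94*79) / 22500 = 0.506756
kappa = (P_o - P_e) / (1 - P_e)
kappa = (0.513333 - 0.506756) / (1 - 0.506756)
kappa = 0.0133

0.0133


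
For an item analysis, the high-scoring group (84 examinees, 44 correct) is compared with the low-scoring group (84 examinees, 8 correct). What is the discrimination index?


p_upper = 44/84 = 0.5238
p_lower = 8/84 = 0.0952
D = 0.5238 - 0.0952 = 0.4286

0.4286


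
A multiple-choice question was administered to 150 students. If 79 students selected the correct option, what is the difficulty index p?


Item difficulty p = number correct / total examinees
p = 79 / 150
p = 0.5267

0.5267


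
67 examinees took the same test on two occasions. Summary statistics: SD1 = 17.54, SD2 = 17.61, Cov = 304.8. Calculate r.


r = cov(X,Y) / (SD_X * SD_Y)
r = 304.8 / (17.54 * 17.61)
r = 304.8 / 308.8794
r = 0.9868

0.9868


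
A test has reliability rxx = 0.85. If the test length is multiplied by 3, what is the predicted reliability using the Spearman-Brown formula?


r_new = (n * rxx) / (1 + (n-1) * rxx)
r_new = (3 * 0.85) / (1 + 2 * 0.85)
r_new = 2.55 / 2.7
r_new = 0.9444

0.9444


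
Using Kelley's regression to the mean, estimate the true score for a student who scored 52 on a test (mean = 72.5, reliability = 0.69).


T_est = rxx * X + (1 - rxx) * mean
T_est = 0.69 * 52 + 0.31 * 72.5
T_est = 35.88 + 22.475
T_est = 58.355

58.355


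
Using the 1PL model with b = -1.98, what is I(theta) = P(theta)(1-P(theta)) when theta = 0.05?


P = 1/(1+exp(-(0.05--1.98))) = 0.8839
I = P*(1-P) = 0.8839 * 0.1161
I = 0.1026

0.1026


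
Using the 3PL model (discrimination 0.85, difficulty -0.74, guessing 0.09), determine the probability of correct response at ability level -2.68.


logit = 0.85*(-2.68 - -0.74) = -1.649
P* = 1/(1 + exp(--1.649)) = 0.1612
P = 0.09 + (1 - 0.09) * 0.1612
P = 0.2367

0.2367


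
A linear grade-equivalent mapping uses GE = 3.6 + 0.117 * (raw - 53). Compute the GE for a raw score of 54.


raw - median = 54 - 53 = 1
slope * diff = 0.117 * 1 = 0.117
GE = 3.6 + 0.117
GE = 3.717

3.717


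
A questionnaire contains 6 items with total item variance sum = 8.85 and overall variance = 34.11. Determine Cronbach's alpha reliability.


alpha = (k/(k-1)) * (1 - sum(si^2)/s_total^2)
= (6/5) * (1 - 8.85/34.11)
alpha = 0.8887

0.8887


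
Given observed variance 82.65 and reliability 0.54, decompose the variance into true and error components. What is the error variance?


var_true = rxx * var_obs = 0.54 * 82.65 = 44.631
var_error = var_obs - var_true
var_error = 82.65 - 44.631
var_error = 38.019

38.019


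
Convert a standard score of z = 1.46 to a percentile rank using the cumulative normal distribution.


CDF(z) = 0.5 * (1 + erf(z/sqrt(2)))
erf(1.0324) = 0.8557
CDF = 0.9279
Percentile rank = 0.9279 * 100 = 92.79

92.79


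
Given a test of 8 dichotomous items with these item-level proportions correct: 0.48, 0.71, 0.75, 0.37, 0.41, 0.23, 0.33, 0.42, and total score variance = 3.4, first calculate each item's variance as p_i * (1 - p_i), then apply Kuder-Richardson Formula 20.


For each item, compute p_i * q_i:
  Item 1: 0.48 * 0.52 = 0.2496
  Item 2: 0.71 * 0.29 = 0.2059
  Item 3: 0.75 * 0.25 = 0.1875
  Item 4: 0.37 * 0.63 = 0.2331
  Item 5: 0.41 * 0.59 = 0.2419
  Item 6: 0.23 * 0.77 = 0.1771
  Item 7: 0.33 * 0.67 = 0.2211
  Item 8: 0.42 * 0.58 = 0.2436
Sum(p_i * q_i) = 0.2496 + 0.2059 + 0.1875 + 0.2331 + 0.2419 + 0.1771 + 0.2211 + 0.2436 = 1.7598
KR-20 = (k/(k-1)) * (1 - Sum(p_i*q_i) / Var_total)
= (8/7) * (1 - 1.7598/3.4)
= 1.1429 * 0.4824
KR-20 = 0.5513

0.5513


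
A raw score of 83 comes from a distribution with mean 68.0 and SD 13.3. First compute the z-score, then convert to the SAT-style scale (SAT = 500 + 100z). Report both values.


z = (X - mean) / SD = (83 - 68.0) / 13.3
z = 15.0 / 13.3
z = 1.1278
SAT-scale = SAT = 500 + 100z
Carry z at full precision (z = 15.0 / 13.3) into the conversion:
SAT-scale = 500 + 100 * (15.0 / 13.3) = 500 + 1500 / 13.3
SAT-scale = 500 + 112.782
SAT-scale = 612.782

612.782


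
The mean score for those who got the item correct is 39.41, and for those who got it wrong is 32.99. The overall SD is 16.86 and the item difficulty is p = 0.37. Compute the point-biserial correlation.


q = 1 - p = 0.63
rpb = ((M1 - M0) / SD) * sqrt(p * q)
rpb = ((39.41 - 32.99) / 16.86) * sqrt(0.37 * 0.63)
rpb = 0.1838

0.1838


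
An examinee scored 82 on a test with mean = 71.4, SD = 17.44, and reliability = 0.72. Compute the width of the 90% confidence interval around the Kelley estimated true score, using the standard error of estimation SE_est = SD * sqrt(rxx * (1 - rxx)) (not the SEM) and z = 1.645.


True score estimate = 0.72*82 + 0.28*71.4 = 79.032
SE_est = SD * sqrt(rxx * (1 - rxx)) = 17.44 * sqrt(0.72 * 0.28) = 17.44 * sqrt(0.2016) = 7.830541
CI = T_est +/- z * SE_est, so width = 2 * z * SE_est = 2 * 1.645 * 7.830541
Width = 25.7625

25.7625


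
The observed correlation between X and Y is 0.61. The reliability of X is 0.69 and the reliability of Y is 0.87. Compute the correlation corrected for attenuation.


r_corrected = rxy / sqrt(rxx * ryy)
= 0.61 / sqrt(0.69 * 0.87)
= 0.61 / sqrt(0.6003)
= 0.61 / 0.77479
r_corrected = 0.7873

0.7873


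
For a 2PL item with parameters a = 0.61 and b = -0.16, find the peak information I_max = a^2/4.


For 2PL, max info at theta = b = -0.16
I_max = a^2 / 4 = 0.61^2 / 4
= 0.3721 / 4
I_max = 0.093

0.093


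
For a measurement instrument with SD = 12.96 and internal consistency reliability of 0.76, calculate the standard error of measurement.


SEM = SD * sqrt(1 - rxx)
SEM = 12.96 * sqrt(1 - 0.76)
SEM = 12.96 * sqrt(0.24) = 12.96 * 0.489898
SEM = 6.3491

6.3491


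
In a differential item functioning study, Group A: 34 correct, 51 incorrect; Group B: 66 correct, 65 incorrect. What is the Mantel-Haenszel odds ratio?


Odds_A = 34/51 = 0.6667
Odds_B = 66/65 = 1.0154
OR = Odds_A / Odds_B = 0.6667 / 1.0154
Exactly, OR = (34 * 65) / (51 * 66) = 2210 / 3366
OR = 0.6566

0.6566


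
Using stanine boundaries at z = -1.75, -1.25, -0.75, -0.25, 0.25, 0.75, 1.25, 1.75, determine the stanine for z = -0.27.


Stanine boundaries: [-1.75, -1.25, -0.75, -0.25, 0.25, 0.75, 1.25, 1.75]
z = -0.27
Check each boundary:
  z >= -1.75 -> could be stanine 2
  z >= -1.25 -> could be stanine 3
  z >= -0.75 -> could be stanine 4
  z < -0.25
  z < 0.25
  z < 0.75
  z < 1.25
  z < 1.75
Highest qualifying boundary gives stanine = 4

4


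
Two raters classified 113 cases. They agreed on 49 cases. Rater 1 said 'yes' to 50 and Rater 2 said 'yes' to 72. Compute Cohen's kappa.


P_o = 49/113 = 0.433628
P_e = (50*72 + 63*41) / 12769 = 0.48422
kappa = (P_o - P_e) / (1 - P_e)
kappa = (0.433628 - 0.48422) / (1 - 0.48422)
kappa = -0.0981

-0.0981


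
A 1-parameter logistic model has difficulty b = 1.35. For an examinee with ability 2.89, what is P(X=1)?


theta - b = 2.89 - 1.35 = 1.54
exp(-(theta - b)) = exp(-1.54) = 0.2144
P = 1 / (1 + 0.2144)
P = 0.8235

0.8235


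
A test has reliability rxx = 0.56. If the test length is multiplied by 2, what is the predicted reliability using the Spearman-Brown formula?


r_new = (n * rxx) / (1 + (n-1) * rxx)
r_new = (2 * 0.56) / (1 + 1 * 0.56)
r_new = 1.12 / 1.56
r_new = 0.7179

0.7179


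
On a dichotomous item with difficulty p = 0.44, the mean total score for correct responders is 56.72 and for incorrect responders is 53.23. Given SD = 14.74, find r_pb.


q = 1 - p = 0.56
rpb = ((M1 - M0) / SD) * sqrt(p * q)
rpb = ((56.72 - 53.23) / 14.74) * sqrt(0.44 * 0.56)
rpb = 0.1175

0.1175


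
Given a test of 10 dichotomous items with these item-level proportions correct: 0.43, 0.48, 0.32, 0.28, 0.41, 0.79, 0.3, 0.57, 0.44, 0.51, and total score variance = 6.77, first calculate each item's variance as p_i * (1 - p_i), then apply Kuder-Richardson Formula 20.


For each item, compute p_i * q_i:
  Item 1: 0.43 * 0.57 = 0.2451
  Item 2: 0.48 * 0.52 = 0.2496
  Item 3: 0.32 * 0.68 = 0.2176
  Item 4: 0.28 * 0.72 = 0.2016
  Item 5: 0.41 * 0.59 = 0.2419
  Item 6: 0.79 * 0.21 = 0.1659
  Item 7: 0.3 * 0.7 = 0.21
  Item 8: 0.57 * 0.43 = 0.2451
  Item 9: 0.44 * 0.56 = 0.2464
  Item 10: 0.51 * 0.49 = 0.2499
Sum(p_i * q_i) = 0.2451 + 0.2496 + 0.2176 + 0.2016 + 0.2419 + 0.1659 + 0.21 + 0.2451 + 0.2464 + 0.2499 = 2.2731
KR-20 = (k/(k-1)) * (1 - Sum(p_i*q_i) / Var_total)
= (10/9) * (1 - 2.2731/6.77)
= 1.1111 * 0.6642
KR-20 = 0.738

0.738


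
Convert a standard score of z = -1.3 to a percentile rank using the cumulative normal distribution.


CDF(z) = 0.5 * (1 + erf(z/sqrt(2)))
erf(-0.9192) = -0.8064
CDF = 0.0968
Percentile rank = 0.0968 * 100 = 9.68

9.68


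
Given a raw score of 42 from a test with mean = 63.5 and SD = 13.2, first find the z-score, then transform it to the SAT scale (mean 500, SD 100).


z = (X - mean) / SD = (42 - 63.5) / 13.2
z = -21.5 / 13.2
z = -1.6288
SAT-scale = SAT = 500 + 100z
Carry z at full precision (z = -21.5 / 13.2) into the conversion:
SAT-scale = 500 + 100 * (-21.5 / 13.2) = 500 + -2150 / 13.2
SAT-scale = 500 + -162.8788
SAT-scale = 337.1212

337.1212


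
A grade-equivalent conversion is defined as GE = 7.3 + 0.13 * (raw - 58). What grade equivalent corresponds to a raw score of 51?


raw - median = 51 - 58 = -7
slope * diff = 0.13 * -7 = -0.91
GE = 7.3 + -0.91
GE = 6.39

6.39


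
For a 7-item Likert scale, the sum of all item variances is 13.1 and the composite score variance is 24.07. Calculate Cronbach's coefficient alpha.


alpha = (k/(k-1)) * (1 - sum(si^2)/s_total^2)
= (7/6) * (1 - 13.1/24.07)
alpha = 0.5317

0.5317


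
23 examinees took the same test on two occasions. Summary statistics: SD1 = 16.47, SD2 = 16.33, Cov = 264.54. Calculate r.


r = cov(X,Y) / (SD_X * SD_Y)
r = 264.54 / (16.47 * 16.33)
r = 264.54 / 268.9551
r = 0.9836

0.9836


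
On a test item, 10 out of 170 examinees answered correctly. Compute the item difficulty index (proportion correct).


Item difficulty p = number correct / total examinees
p = 10 / 170
p = 0.0588

0.0588


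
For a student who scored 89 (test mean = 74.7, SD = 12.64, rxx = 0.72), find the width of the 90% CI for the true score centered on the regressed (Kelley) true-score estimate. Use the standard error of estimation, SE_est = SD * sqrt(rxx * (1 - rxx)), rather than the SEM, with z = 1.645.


True score estimate = 0.72*89 + 0.28*74.7 = 84.996
SE_est = SD * sqrt(rxx * (1 - rxx)) = 12.64 * sqrt(0.72 * 0.28) = 12.64 * sqrt(0.2016) = 5.675346
CI = T_est +/- z * SE_est, so width = 2 * z * SE_est = 2 * 1.645 * 5.675346
Width = 18.6719

18.6719
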